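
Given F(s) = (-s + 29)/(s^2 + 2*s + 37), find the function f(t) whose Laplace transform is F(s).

f(t) = 5*exp(-t)*sin(6*t) - exp(-t)*cos(6*t)

Complete the square in the denominator: s^2 + 2*s + 37 = (s + 1)^2 + 6^2.
Split the numerator to match: -s + 29 = -1·(s + 1) + 5·6.
Invert each term: -1·(s + 1)/((s + 1)^2 + 36) ↔ -e^(-t)cos(6t); 5·6/((s + 1)^2 + 36) ↔ 5e^(-t)sin(6t).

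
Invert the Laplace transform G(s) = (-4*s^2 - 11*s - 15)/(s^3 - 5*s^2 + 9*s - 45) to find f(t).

Factor the denominator: s^3 - 5*s^2 + 9*s - 45 = (s - 5)*(s^2 + 9).
Partial fraction decomposition gives [-5/(s - 5)] + [s/(s^2 + 9)] + [-6/(s^2 + 9)].
Invert each term: -5/(s - 5) ↔ -5e^(5t); 1·s/(s^2 + 9) ↔ cos(3t); -2·3/(s^2 + 9) ↔ -2sin(3t).

f(t) = -5*exp(5*t) - 2*sin(3*t) + cos(3*t)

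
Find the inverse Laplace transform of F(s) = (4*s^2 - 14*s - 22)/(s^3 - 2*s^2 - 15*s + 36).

-4*t*exp(3*t) + 2*exp(3*t) + 2*exp(-4*t)

Factor the denominator: s^3 - 2*s^2 - 15*s + 36 = (s - 3)^2*(s + 4).
Partial fraction decomposition gives [2/(s - 3)] + [-4/(s - 3)^2] + [2/(s + 4)].
Invert each term: 2/(s - 3) ↔ 2e^(3t); -4/(s - 3)^2 ↔ -4t·e^(3t); 2/(s + 4) ↔ 2e^(-4t).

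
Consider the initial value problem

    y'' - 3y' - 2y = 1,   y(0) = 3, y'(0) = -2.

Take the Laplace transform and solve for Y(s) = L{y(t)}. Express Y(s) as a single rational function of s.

Y(s) = (3*s^2 - 11*s + 1)/(s^3 - 3*s^2 - 2*s)

Transform both sides with L{·}.
Using L{y''} = s^2 Y - s·y(0) - y'(0) and L{y'} = sY - y(0), with y(0) = 3, y'(0) = -2, the left side becomes (s^2 - 3*s - 2)Y - (3*s - 11).
The right side is L{1} = 1/s.
So (s^2 - 3*s - 2)Y = 1/s + (3*s - 11).
Solve for Y(s) and write it as one ratio of polynomials.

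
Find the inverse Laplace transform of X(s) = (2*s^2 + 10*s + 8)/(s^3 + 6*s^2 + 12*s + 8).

-2*t^2*exp(-2*t) + 2*t*exp(-2*t) + 2*exp(-2*t)

Factor the denominator: s^3 + 6*s^2 + 12*s + 8 = (s + 2)^3.
Partial fraction decomposition gives [2/(s + 2)] + [2/(s + 2)^2] + [-4/(s + 2)^3].
Invert each term: 2/(s + 2) ↔ 2e^(-2t); 2/(s + 2)^2 ↔ 2t·e^(-2t); -4/(s + 2)^3 ↔ (-2)t^2·e^(-2t).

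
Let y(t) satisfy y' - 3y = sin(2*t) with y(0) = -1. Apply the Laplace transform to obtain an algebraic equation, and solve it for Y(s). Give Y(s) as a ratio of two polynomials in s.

Y(s) = (-s^2 - 2)/(s^3 - 3*s^2 + 4*s - 12)

Take the Laplace transform of both sides.
Using L{y'} = sY - y(0) = sY - (-1), the left side becomes (s - 3)Y - (-1).
The right side is L{sin(2*t)} = 2/(s^2 + 4).
So (s - 3)Y = 2/(s^2 + 4) + (-1).
Isolate Y and clear denominators.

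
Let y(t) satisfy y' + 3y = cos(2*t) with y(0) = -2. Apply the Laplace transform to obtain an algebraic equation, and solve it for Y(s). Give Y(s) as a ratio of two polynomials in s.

Apply the Laplace transform to the equation.
With L{y'} = sY - y(0) = sY - (-2): the LHS transforms to (s + 3)Y - (-2).
The right side is L{cos(2*t)} = s/(s^2 + 4).
So (s + 3)Y = s/(s^2 + 4) + (-2).
Isolate Y and clear denominators.

Y(s) = (-2*s^2 + s - 8)/(s^3 + 3*s^2 + 4*s + 12)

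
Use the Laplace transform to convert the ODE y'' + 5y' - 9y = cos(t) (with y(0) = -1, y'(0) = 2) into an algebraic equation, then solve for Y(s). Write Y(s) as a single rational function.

Take the Laplace transform of both sides.
Using L{y''} = s^2 Y - s·y(0) - y'(0) and L{y'} = sY - y(0), with y(0) = -1, y'(0) = 2, the left side becomes (s^2 + 5*s - 9)Y - (-s - 3).
The right side is L{cos(t)} = s/(s^2 + 1).
So (s^2 + 5*s - 9)Y = s/(s^2 + 1) + (-s - 3).
Divide through and combine into a single rational function.

Y(s) = (-s^3 - 3*s^2 - 3)/(s^4 + 5*s^3 - 8*s^2 + 5*s - 9)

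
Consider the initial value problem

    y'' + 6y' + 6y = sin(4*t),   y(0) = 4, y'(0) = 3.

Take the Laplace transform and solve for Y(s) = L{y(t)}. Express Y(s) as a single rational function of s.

Apply the Laplace transform to the equation.
Using L{y''} = s^2 Y - s·y(0) - y'(0) and L{y'} = sY - y(0), with y(0) = 4, y'(0) = 3, the left side becomes (s^2 + 6*s + 6)Y - (4*s + 27).
The right side is L{sin(4*t)} = 4/(s^2 + 16).
So (s^2 + 6*s + 6)Y = 4/(s^2 + 16) + (4*s + 27).
Solve for Y(s) and write it as one ratio of polynomials.

Y(s) = (4*s^3 + 27*s^2 + 64*s + 436)/(s^4 + 6*s^3 + 22*s^2 + 96*s + 96)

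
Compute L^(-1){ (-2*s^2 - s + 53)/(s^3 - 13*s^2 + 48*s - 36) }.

Factor the denominator: s^3 - 13*s^2 + 48*s - 36 = (s - 6)^2*(s - 1).
Partial fraction decomposition gives [-4/(s - 6)] + [-5/(s - 6)^2] + [2/(s - 1)].
Invert each term: -4/(s - 6) ↔ -4e^(6t); -5/(s - 6)^2 ↔ -5t·e^(6t); 2/(s - 1) ↔ 2e^(t).

-5*t*exp(6*t) - 4*exp(6*t) + 2*exp(t)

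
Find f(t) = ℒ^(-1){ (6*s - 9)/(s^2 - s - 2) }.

Factor the denominator: s^2 - s - 2 = (s - 2)*(s + 1).
Partial fraction decomposition gives [5/(s + 1)] + [1/(s - 2)].
Invert each term: 5/(s + 1) ↔ 5e^(-t); 1/(s - 2) ↔ e^(2t).

f(t) = exp(2*t) + 5*exp(-t)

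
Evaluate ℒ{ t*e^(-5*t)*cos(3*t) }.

(s + 2)*(s + 8)/(s^2 + 10*s + 34)^2

L{cos(3t)} = s/(s^2 + 9).
Multiplying by e^(-5t) shifts s → s + 5, so L{e^(-5*t)*cos(3*t)} = (s + 5)/((s + 5)^2 + 9).
Then apply L{t·g(t)} = -d/ds[G(s)] with G(s) = (s + 5)/((s + 5)^2 + 9):
differentiating 1 time and applying the sign gives (s + 2)*(s + 8)/(s^2 + 10*s + 34)^2.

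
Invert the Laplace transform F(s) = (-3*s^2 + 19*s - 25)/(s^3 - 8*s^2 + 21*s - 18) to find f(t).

Factor the denominator: s^3 - 8*s^2 + 21*s - 18 = (s - 3)^2*(s - 2).
Partial fraction decomposition gives [-4/(s - 3)] + [5/(s - 3)^2] + [1/(s - 2)].
Invert each term: -4/(s - 3) ↔ -4e^(3t); 5/(s - 3)^2 ↔ 5t·e^(3t); 1/(s - 2) ↔ e^(2t).

f(t) = 5*t*exp(3*t) - 4*exp(3*t) + exp(2*t)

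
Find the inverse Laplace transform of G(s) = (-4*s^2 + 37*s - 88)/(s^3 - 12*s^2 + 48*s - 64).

-2*t^2*exp(4*t) + 5*t*exp(4*t) - 4*exp(4*t)

Factor the denominator: s^3 - 12*s^2 + 48*s - 64 = (s - 4)^3.
Partial fraction decomposition gives [-4/(s - 4)] + [5/(s - 4)^2] + [-4/(s - 4)^3].
Invert each term: -4/(s - 4) ↔ -4e^(4t); 5/(s - 4)^2 ↔ 5t·e^(4t); -4/(s - 4)^3 ↔ (-2)t^2·e^(4t).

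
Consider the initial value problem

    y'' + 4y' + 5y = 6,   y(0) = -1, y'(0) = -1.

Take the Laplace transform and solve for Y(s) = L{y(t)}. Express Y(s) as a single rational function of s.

Y(s) = (-s^2 - 5*s + 6)/(s^3 + 4*s^2 + 5*s)

Take the Laplace transform of both sides.
The derivative rules (L{y''} = s^2 Y - s·y(0) - y'(0) and L{y'} = sY - y(0), with y(0) = -1, y'(0) = -1) turn the left side into (s^2 + 4*s + 5)Y - (-s - 5).
The right side is L{6} = 6/s.
So (s^2 + 4*s + 5)Y = 6/s + (-s - 5).
Isolate Y and clear denominators.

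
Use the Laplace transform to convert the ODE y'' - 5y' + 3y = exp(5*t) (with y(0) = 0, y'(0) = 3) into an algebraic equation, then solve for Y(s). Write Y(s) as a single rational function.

Y(s) = (3*s - 14)/(s^3 - 10*s^2 + 28*s - 15)

Apply the Laplace transform to the equation.
The derivative rules (L{y''} = s^2 Y - s·y(0) - y'(0) and L{y'} = sY - y(0), with y(0) = 0, y'(0) = 3) turn the left side into (s^2 - 5*s + 3)Y - (3).
The right side is L{exp(5*t)} = 1/(s - 5).
So (s^2 - 5*s + 3)Y = 1/(s - 5) + (3).
Isolate Y and clear denominators.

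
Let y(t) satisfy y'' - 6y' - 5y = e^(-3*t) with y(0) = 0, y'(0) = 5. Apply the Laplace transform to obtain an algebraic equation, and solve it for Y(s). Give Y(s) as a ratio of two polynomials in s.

Transform both sides with L{·}.
The derivative rules (L{y''} = s^2 Y - s·y(0) - y'(0) and L{y'} = sY - y(0), with y(0) = 0, y'(0) = 5) turn the left side into (s^2 - 6*s - 5)Y - (5).
The right side is L{e^(-3*t)} = 1/(s + 3).
So (s^2 - 6*s - 5)Y = 1/(s + 3) + (5).
Divide through and combine into a single rational function.

Y(s) = (5*s + 16)/(s^3 - 3*s^2 - 23*s - 15)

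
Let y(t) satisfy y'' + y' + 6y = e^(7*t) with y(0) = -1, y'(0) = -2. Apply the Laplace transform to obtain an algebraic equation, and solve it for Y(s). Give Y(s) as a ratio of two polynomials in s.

Apply the Laplace transform to the equation.
Using L{y''} = s^2 Y - s·y(0) - y'(0) and L{y'} = sY - y(0), with y(0) = -1, y'(0) = -2, the left side becomes (s^2 + s + 6)Y - (-s - 3).
The right side is L{e^(7*t)} = 1/(s - 7).
So (s^2 + s + 6)Y = 1/(s - 7) + (-s - 3).
Divide through and combine into a single rational function.

Y(s) = (-s^2 + 4*s + 22)/(s^3 - 6*s^2 - s - 42)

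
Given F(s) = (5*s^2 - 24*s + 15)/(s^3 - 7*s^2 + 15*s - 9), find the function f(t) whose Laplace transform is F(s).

f(t) = -6*t*exp(3*t) + 6*exp(3*t) - exp(t)

Factor the denominator: s^3 - 7*s^2 + 15*s - 9 = (s - 3)^2*(s - 1).
Partial fraction decomposition gives [6/(s - 3)] + [-6/(s - 3)^2] + [-1/(s - 1)].
Invert each term: 6/(s - 3) ↔ 6e^(3t); -6/(s - 3)^2 ↔ -6t·e^(3t); -1/(s - 1) ↔ -e^(t).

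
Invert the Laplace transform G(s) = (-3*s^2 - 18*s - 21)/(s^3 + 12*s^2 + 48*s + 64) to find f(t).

Factor the denominator: s^3 + 12*s^2 + 48*s + 64 = (s + 4)^3.
Partial fraction decomposition gives [-3/(s + 4)] + [6/(s + 4)^2] + [3/(s + 4)^3].
Invert each term: -3/(s + 4) ↔ -3e^(-4t); 6/(s + 4)^2 ↔ 6t·e^(-4t); 3/(s + 4)^3 ↔ (3/2)t^2·e^(-4t).

f(t) = 3*t^2*exp(-4*t)/2 + 6*t*exp(-4*t) - 3*exp(-4*t)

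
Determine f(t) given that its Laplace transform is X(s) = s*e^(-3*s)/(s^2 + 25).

f(t) = Heaviside(t - 3)*(cos(5*t - 15))

The factor e^(-3s) signals a time shift by c = 3 (second shifting theorem).
L{cos(5t)} = s/(s^2 + 25), so L^-1{s/(s^2 + 25)} = cos(5*t).
Hence the inverse is u(t - 3) times that function evaluated at t - 3.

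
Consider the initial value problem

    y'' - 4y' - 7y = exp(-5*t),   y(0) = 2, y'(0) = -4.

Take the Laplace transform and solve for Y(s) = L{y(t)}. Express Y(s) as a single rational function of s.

Y(s) = (2*s^2 - 2*s - 59)/(s^3 + s^2 - 27*s - 35)

Apply the Laplace transform to the equation.
With L{y''} = s^2 Y - s·y(0) - y'(0) and L{y'} = sY - y(0), with y(0) = 2, y'(0) = -4: the LHS transforms to (s^2 - 4*s - 7)Y - (2*s - 12).
The right side is L{exp(-5*t)} = 1/(s + 5).
So (s^2 - 4*s - 7)Y = 1/(s + 5) + (2*s - 12).
Divide through and combine into a single rational function.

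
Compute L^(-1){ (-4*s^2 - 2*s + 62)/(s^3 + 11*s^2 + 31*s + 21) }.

5*exp(-t) - 4*exp(-3*t) - 5*exp(-7*t)

Factor the denominator: s^3 + 11*s^2 + 31*s + 21 = (s + 1)*(s + 3)*(s + 7).
Partial fraction decomposition gives [-5/(s + 7)] + [-4/(s + 3)] + [5/(s + 1)].
Invert each term: -5/(s + 7) ↔ -5e^(-7t); -4/(s + 3) ↔ -4e^(-3t); 5/(s + 1) ↔ 5e^(-t).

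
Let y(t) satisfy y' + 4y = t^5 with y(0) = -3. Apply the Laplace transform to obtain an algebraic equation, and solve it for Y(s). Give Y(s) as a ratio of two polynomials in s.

Apply the Laplace transform to the equation.
With L{y'} = sY - y(0) = sY - (-3): the LHS transforms to (s + 4)Y - (-3).
The right side is L{t^5} = 120/s^6.
So (s + 4)Y = 120/s^6 + (-3).
Isolate Y and clear denominators.

Y(s) = (-3*s^6 + 120)/(s^7 + 4*s^6)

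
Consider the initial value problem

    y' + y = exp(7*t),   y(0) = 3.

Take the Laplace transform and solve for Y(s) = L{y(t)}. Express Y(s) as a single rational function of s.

Y(s) = (3*s - 20)/(s^2 - 6*s - 7)

Transform both sides with L{·}.
The derivative rules (L{y'} = sY - y(0) = sY - 3) turn the left side into (s + 1)Y - (3).
The right side is L{exp(7*t)} = 1/(s - 7).
So (s + 1)Y = 1/(s - 7) + (3).
Solve for Y(s) and write it as one ratio of polynomials.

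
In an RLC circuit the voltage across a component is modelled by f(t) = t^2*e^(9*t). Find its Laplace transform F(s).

L{e^(9t)} = 1/(s - 9).
Then apply L{t^2·g(t)} = (-1)^2 d^2/ds^2[G(s)] with G(s) = 1/(s - 9):
differentiating 2 times and applying the sign gives 2/(s - 9)^3.

F(s) = 2/(s - 9)^3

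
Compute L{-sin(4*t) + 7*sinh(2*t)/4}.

-4/(s^2 + 16) + 7/(2*(s^2 - 4))

Apply the Laplace transform termwise.
(7/4)·[L{sinh(2t)} = 2/(s^2 - 4)]; (-1)·[L{sin(4t)} = 4/(s^2 + 16)].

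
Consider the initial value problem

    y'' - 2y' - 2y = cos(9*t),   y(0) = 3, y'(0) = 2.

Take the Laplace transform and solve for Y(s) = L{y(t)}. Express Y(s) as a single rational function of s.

Y(s) = (3*s^3 - 4*s^2 + 244*s - 324)/(s^4 - 2*s^3 + 79*s^2 - 162*s - 162)

Apply the Laplace transform to the equation.
The derivative rules (L{y''} = s^2 Y - s·y(0) - y'(0) and L{y'} = sY - y(0), with y(0) = 3, y'(0) = 2) turn the left side into (s^2 - 2*s - 2)Y - (3*s - 4).
The right side is L{cos(9*t)} = s/(s^2 + 81).
So (s^2 - 2*s - 2)Y = s/(s^2 + 81) + (3*s - 4).
Divide through and combine into a single rational function.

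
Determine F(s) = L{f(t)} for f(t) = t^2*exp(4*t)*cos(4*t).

L{cos(4t)} = s/(s^2 + 16).
Multiplying by e^(4t) shifts s → s - 4, so L{exp(4*t)*cos(4*t)} = (s - 4)/((s - 4)^2 + 16).
Then apply L{t^2·g(t)} = (-1)^2 d^2/ds^2[G(s)] with G(s) = (s - 4)/((s - 4)^2 + 16):
differentiating 2 times and applying the sign gives 2*(s - 4)*(s^2 - 8*s - 32)/(s^2 - 8*s + 32)^3.

F(s) = 2*(s - 4)*(s^2 - 8*s - 32)/(s^2 - 8*s + 32)^3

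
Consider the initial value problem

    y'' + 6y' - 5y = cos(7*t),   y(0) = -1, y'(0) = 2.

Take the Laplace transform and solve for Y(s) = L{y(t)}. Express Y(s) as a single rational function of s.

Laplace-transform each side.
With L{y''} = s^2 Y - s·y(0) - y'(0) and L{y'} = sY - y(0), with y(0) = -1, y'(0) = 2: the LHS transforms to (s^2 + 6*s - 5)Y - (-s - 4).
The right side is L{cos(7*t)} = s/(s^2 + 49).
So (s^2 + 6*s - 5)Y = s/(s^2 + 49) + (-s - 4).
Solve for Y(s) and write it as one ratio of polynomials.

Y(s) = (-s^3 - 4*s^2 - 48*s - 196)/(s^4 + 6*s^3 + 44*s^2 + 294*s - 245)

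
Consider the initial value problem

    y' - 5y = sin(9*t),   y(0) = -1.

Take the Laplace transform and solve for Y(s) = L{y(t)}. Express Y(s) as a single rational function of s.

Laplace-transform each side.
Using L{y'} = sY - y(0) = sY - (-1), the left side becomes (s - 5)Y - (-1).
The right side is L{sin(9*t)} = 9/(s^2 + 81).
So (s - 5)Y = 9/(s^2 + 81) + (-1).
Isolate Y and clear denominators.

Y(s) = (-s^2 - 72)/(s^3 - 5*s^2 + 81*s - 405)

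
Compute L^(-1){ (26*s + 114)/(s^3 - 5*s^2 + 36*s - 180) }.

4*exp(5*t) + sin(6*t) - 4*cos(6*t)

Factor the denominator: s^3 - 5*s^2 + 36*s - 180 = (s - 5)*(s^2 + 36).
Partial fraction decomposition gives [4/(s - 5)] + [-4*s/(s^2 + 36)] + [6/(s^2 + 36)].
Invert each term: 4/(s - 5) ↔ 4e^(5t); -4·s/(s^2 + 36) ↔ -4cos(6t); 1·6/(s^2 + 36) ↔ sin(6t).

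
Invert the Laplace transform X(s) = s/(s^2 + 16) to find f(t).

f(t) = cos(4*t)

Since L{cos(4t)} = s/(s^2 + 16), the inverse is cos(4*t).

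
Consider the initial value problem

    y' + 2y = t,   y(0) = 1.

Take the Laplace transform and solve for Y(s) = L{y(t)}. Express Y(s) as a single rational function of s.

Y(s) = (s^2 + 1)/(s^3 + 2*s^2)

Apply the Laplace transform to the equation.
Using L{y'} = sY - y(0) = sY - 1, the left side becomes (s + 2)Y - (1).
The right side is L{t} = s^(-2).
So (s + 2)Y = s^(-2) + (1).
Isolate Y and clear denominators.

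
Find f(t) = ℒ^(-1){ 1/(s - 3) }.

f(t) = exp(3*t)

Since L{e^(3t)} = 1/(s - 3), the inverse is e^(3*t).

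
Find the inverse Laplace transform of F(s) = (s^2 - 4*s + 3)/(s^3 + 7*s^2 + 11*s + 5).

2*t*exp(-t) - 2*exp(-t) + 3*exp(-5*t)

Factor the denominator: s^3 + 7*s^2 + 11*s + 5 = (s + 1)^2*(s + 5).
Partial fraction decomposition gives [-2/(s + 1)] + [2/(s + 1)^2] + [3/(s + 5)].
Invert each term: -2/(s + 1) ↔ -2e^(-t); 2/(s + 1)^2 ↔ 2t·e^(-t); 3/(s + 5) ↔ 3e^(-5t).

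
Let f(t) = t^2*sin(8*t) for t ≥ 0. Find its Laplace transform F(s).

L{sin(8t)} = 8/(s^2 + 64).
Then apply L{t^2·g(t)} = (-1)^2 d^2/ds^2[G(s)] with G(s) = 8/(s^2 + 64):
differentiating 2 times and applying the sign gives 16*(3*s^2 - 64)/(s^2 + 64)^3.

F(s) = 16*(3*s^2 - 64)/(s^2 + 64)^3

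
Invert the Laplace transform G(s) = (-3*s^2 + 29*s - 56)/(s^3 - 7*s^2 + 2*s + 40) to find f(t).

f(t) = 2*exp(5*t) - 2*exp(4*t) - 3*exp(-2*t)

Factor the denominator: s^3 - 7*s^2 + 2*s + 40 = (s - 5)*(s - 4)*(s + 2).
Partial fraction decomposition gives [-2/(s - 4)] + [2/(s - 5)] + [-3/(s + 2)].
Invert each term: -2/(s - 4) ↔ -2e^(4t); 2/(s - 5) ↔ 2e^(5t); -3/(s + 2) ↔ -3e^(-2t).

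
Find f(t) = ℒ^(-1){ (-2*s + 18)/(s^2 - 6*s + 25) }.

f(t) = 3*exp(3*t)*sin(4*t) - 2*exp(3*t)*cos(4*t)

Complete the square in the denominator: s^2 - 6*s + 25 = (s - 3)^2 + 4^2.
Split the numerator to match: -2*s + 18 = -2·(s - 3) + 3·4.
Invert each term: -2·(s - 3)/((s - 3)^2 + 16) ↔ -2e^(3t)cos(4t); 3·4/((s - 3)^2 + 16) ↔ 3e^(3t)sin(4t).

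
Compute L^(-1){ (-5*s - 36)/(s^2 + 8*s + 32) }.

-4*exp(-4*t)*sin(4*t) - 5*exp(-4*t)*cos(4*t)

Complete the square in the denominator: s^2 + 8*s + 32 = (s + 4)^2 + 4^2.
Split the numerator to match: -5*s - 36 = -5·(s + 4) - 4·4.
Invert each term: -5·(s + 4)/((s + 4)^2 + 16) ↔ -5e^(-4t)cos(4t); -4·4/((s + 4)^2 + 16) ↔ -4e^(-4t)sin(4t).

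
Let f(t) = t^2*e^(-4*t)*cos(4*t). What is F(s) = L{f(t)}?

F(s) = 2*(s + 4)*(s^2 + 8*s - 32)/(s^2 + 8*s + 32)^3

L{cos(4t)} = s/(s^2 + 16).
Multiplying by e^(-4t) shifts s → s + 4, so L{e^(-4*t)*cos(4*t)} = (s + 4)/((s + 4)^2 + 16).
Then apply L{t^2·g(t)} = (-1)^2 d^2/ds^2[G(s)] with G(s) = (s + 4)/((s + 4)^2 + 16):
differentiating 2 times and applying the sign gives 2*(s + 4)*(s^2 + 8*s - 32)/(s^2 + 8*s + 32)^3.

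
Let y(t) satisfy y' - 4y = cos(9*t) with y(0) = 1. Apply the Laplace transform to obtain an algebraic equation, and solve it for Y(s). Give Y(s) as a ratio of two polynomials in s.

Laplace-transform each side.
The derivative rules (L{y'} = sY - y(0) = sY - 1) turn the left side into (s - 4)Y - (1).
The right side is L{cos(9*t)} = s/(s^2 + 81).
So (s - 4)Y = s/(s^2 + 81) + (1).
Solve for Y(s) and write it as one ratio of polynomials.

Y(s) = (s^2 + s + 81)/(s^3 - 4*s^2 + 81*s - 324)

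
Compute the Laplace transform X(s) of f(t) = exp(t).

X(s) = 1/(s - 1)

L{e^(t)} = 1/(s - 1).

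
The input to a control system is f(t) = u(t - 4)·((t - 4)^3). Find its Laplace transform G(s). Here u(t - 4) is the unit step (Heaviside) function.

G(s) = 6*exp(-4*s)/s^4

By the second shifting theorem, L{u(t - c)·g(t - c)} = e^(-cs)·H(s) with c = 4 and H(s) = L{g(t)}.
L{t^3} = 3!/s^4 = 6/s^4.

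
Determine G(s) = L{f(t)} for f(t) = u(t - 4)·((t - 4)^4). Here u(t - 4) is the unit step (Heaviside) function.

By the second shifting theorem, L{u(t - c)·g(t - c)} = e^(-cs)·H(s) with c = 4 and H(s) = L{g(t)}.
L{t^4} = 4!/s^5 = 24/s^5.

G(s) = 24*exp(-4*s)/s^5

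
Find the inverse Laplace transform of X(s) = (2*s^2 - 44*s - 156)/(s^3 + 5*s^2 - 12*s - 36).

Factor the denominator: s^3 + 5*s^2 - 12*s - 36 = (s - 3)*(s + 2)*(s + 6).
Partial fraction decomposition gives [3/(s + 2)] + [-6/(s - 3)] + [5/(s + 6)].
Invert each term: 3/(s + 2) ↔ 3e^(-2t); -6/(s - 3) ↔ -6e^(3t); 5/(s + 6) ↔ 5e^(-6t).

-6*exp(3*t) + 3*exp(-2*t) + 5*exp(-6*t)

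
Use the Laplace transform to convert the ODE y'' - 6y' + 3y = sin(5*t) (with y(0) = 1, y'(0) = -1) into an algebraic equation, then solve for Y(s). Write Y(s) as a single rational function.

Y(s) = (s^3 - 7*s^2 + 25*s - 170)/(s^4 - 6*s^3 + 28*s^2 - 150*s + 75)

Apply the Laplace transform to the equation.
Using L{y''} = s^2 Y - s·y(0) - y'(0) and L{y'} = sY - y(0), with y(0) = 1, y'(0) = -1, the left side becomes (s^2 - 6*s + 3)Y - (s - 7).
The right side is L{sin(5*t)} = 5/(s^2 + 25).
So (s^2 - 6*s + 3)Y = 5/(s^2 + 25) + (s - 7).
Solve for Y(s) and write it as one ratio of polynomials.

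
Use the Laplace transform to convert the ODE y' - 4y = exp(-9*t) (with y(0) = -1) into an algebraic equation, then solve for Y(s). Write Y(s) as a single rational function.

Y(s) = (-s - 8)/(s^2 + 5*s - 36)

Laplace-transform each side.
With L{y'} = sY - y(0) = sY - (-1): the LHS transforms to (s - 4)Y - (-1).
The right side is L{exp(-9*t)} = 1/(s + 9).
So (s - 4)Y = 1/(s + 9) + (-1).
Isolate Y and clear denominators.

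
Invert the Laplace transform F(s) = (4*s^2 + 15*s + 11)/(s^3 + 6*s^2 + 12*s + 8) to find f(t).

f(t) = -3*t^2*exp(-2*t)/2 - t*exp(-2*t) + 4*exp(-2*t)

Factor the denominator: s^3 + 6*s^2 + 12*s + 8 = (s + 2)^3.
Partial fraction decomposition gives [4/(s + 2)] + [-1/(s + 2)^2] + [-3/(s + 2)^3].
Invert each term: 4/(s + 2) ↔ 4e^(-2t); -1/(s + 2)^2 ↔ -t·e^(-2t); -3/(s + 2)^3 ↔ (-3/2)t^2·e^(-2t).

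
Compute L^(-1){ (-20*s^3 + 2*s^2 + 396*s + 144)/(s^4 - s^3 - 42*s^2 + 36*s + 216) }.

Factor the denominator: s^4 - s^3 - 42*s^2 + 36*s + 216 = (s - 6)*(s - 3)*(s + 2)*(s + 6).
Partial fraction decomposition gives [-6/(s - 6)] + [-3/(s + 2)] + [-6/(s - 3)] + [-5/(s + 6)].
Invert each term: -6/(s - 6) ↔ -6e^(6t); -3/(s + 2) ↔ -3e^(-2t); -6/(s - 3) ↔ -6e^(3t); -5/(s + 6) ↔ -5e^(-6t).

-6*exp(6*t) - 6*exp(3*t) - 3*exp(-2*t) - 5*exp(-6*t)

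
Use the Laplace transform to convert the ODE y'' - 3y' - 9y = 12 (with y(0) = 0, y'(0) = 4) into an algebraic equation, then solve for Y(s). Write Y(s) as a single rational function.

Take the Laplace transform of both sides.
With L{y''} = s^2 Y - s·y(0) - y'(0) and L{y'} = sY - y(0), with y(0) = 0, y'(0) = 4: the LHS transforms to (s^2 - 3*s - 9)Y - (4).
The right side is L{12} = 12/s.
So (s^2 - 3*s - 9)Y = 12/s + (4).
Divide through and combine into a single rational function.

Y(s) = (4*s + 12)/(s^3 - 3*s^2 - 9*s)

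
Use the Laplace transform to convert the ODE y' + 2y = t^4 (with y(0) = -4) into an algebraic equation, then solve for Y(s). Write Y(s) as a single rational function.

Y(s) = (-4*s^5 + 24)/(s^6 + 2*s^5)

Laplace-transform each side.
Using L{y'} = sY - y(0) = sY - (-4), the left side becomes (s + 2)Y - (-4).
The right side is L{t^4} = 24/s^5.
So (s + 2)Y = 24/s^5 + (-4).
Solve for Y(s) and write it as one ratio of polynomials.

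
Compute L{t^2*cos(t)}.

2*s*(s^2 - 3)/(s^2 + 1)^3

L{cos(t)} = s/(s^2 + 1).
Then apply L{t^2·g(t)} = (-1)^2 d^2/ds^2[H(s)] with H(s) = s/(s^2 + 1):
differentiating 2 times and applying the sign gives 2*s*(s^2 - 3)/(s^2 + 1)^3.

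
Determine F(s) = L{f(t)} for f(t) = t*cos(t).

L{cos(t)} = s/(s^2 + 1).
Then apply L{t·g(t)} = -d/ds[G(s)] with G(s) = s/(s^2 + 1):
differentiating 1 time and applying the sign gives (s - 1)*(s + 1)/(s^2 + 1)^2.

F(s) = (s - 1)*(s + 1)/(s^2 + 1)^2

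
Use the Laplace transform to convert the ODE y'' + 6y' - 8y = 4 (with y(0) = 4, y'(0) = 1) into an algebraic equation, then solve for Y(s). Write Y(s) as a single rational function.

Y(s) = (4*s^2 + 25*s + 4)/(s^3 + 6*s^2 - 8*s)

Take the Laplace transform of both sides.
Using L{y''} = s^2 Y - s·y(0) - y'(0) and L{y'} = sY - y(0), with y(0) = 4, y'(0) = 1, the left side becomes (s^2 + 6*s - 8)Y - (4*s + 25).
The right side is L{4} = 4/s.
So (s^2 + 6*s - 8)Y = 4/s + (4*s + 25).
Solve for Y(s) and write it as one ratio of polynomials.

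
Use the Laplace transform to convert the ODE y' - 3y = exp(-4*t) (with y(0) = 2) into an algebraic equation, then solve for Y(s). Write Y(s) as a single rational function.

Y(s) = (2*s + 9)/(s^2 + s - 12)

Laplace-transform each side.
Using L{y'} = sY - y(0) = sY - 2, the left side becomes (s - 3)Y - (2).
The right side is L{exp(-4*t)} = 1/(s + 4).
So (s - 3)Y = 1/(s + 4) + (2).
Divide through and combine into a single rational function.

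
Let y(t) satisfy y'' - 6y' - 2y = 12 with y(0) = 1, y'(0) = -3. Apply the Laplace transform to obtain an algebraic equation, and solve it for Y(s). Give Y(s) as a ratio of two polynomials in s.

Y(s) = (s^2 - 9*s + 12)/(s^3 - 6*s^2 - 2*s)

Transform both sides with L{·}.
With L{y''} = s^2 Y - s·y(0) - y'(0) and L{y'} = sY - y(0), with y(0) = 1, y'(0) = -3: the LHS transforms to (s^2 - 6*s - 2)Y - (s - 9).
The right side is L{12} = 12/s.
So (s^2 - 6*s - 2)Y = 12/s + (s - 9).
Solve for Y(s) and write it as one ratio of polynomials.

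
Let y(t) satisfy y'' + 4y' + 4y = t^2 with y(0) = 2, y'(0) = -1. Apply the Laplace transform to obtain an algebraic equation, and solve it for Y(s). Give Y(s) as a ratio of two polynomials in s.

Laplace-transform each side.
With L{y''} = s^2 Y - s·y(0) - y'(0) and L{y'} = sY - y(0), with y(0) = 2, y'(0) = -1: the LHS transforms to (s^2 + 4*s + 4)Y - (2*s + 7).
The right side is L{t^2} = 2/s^3.
So (s^2 + 4*s + 4)Y = 2/s^3 + (2*s + 7).
Isolate Y and clear denominators.

Y(s) = (2*s^4 + 7*s^3 + 2)/(s^5 + 4*s^4 + 4*s^3)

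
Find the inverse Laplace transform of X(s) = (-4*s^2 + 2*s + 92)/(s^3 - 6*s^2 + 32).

Factor the denominator: s^3 - 6*s^2 + 32 = (s - 4)^2*(s + 2).
Partial fraction decomposition gives [-6/(s - 4)] + [6/(s - 4)^2] + [2/(s + 2)].
Invert each term: -6/(s - 4) ↔ -6e^(4t); 6/(s - 4)^2 ↔ 6t·e^(4t); 2/(s + 2) ↔ 2e^(-2t).

6*t*exp(4*t) - 6*exp(4*t) + 2*exp(-2*t)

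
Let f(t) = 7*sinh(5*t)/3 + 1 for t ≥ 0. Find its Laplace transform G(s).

Apply the Laplace transform termwise.
L{1} = 1/s; (7/3)·[L{sinh(5t)} = 5/(s^2 - 25)].

G(s) = 35/(3*(s^2 - 25)) + 1/s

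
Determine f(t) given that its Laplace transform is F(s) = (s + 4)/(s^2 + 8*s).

f(t) = exp(-4*t)*cosh(4*t)

Rewrite the denominator: s^2 + 8*s = (s + 4)^2 - 16.
The form in (s + 4) signals a first-shifting-theorem factor e^(-4t).
Since L{cosh(4t)} = s/(s^2 - 16), the inverse is exp(-4*t)*cosh(4*t).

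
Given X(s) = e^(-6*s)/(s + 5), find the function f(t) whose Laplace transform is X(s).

The factor e^(-6s) signals a time shift by c = 6 (second shifting theorem).
L{e^(-5t)} = 1/(s + 5), so L^-1{1/(s + 5)} = e^(-5*t).
Hence the inverse is u(t - 6) times that function evaluated at t - 6.

f(t) = Heaviside(t - 6)*(exp(-5*t + 30))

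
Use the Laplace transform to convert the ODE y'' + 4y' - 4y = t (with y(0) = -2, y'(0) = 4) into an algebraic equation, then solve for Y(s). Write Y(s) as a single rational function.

Apply the Laplace transform to the equation.
With L{y''} = s^2 Y - s·y(0) - y'(0) and L{y'} = sY - y(0), with y(0) = -2, y'(0) = 4: the LHS transforms to (s^2 + 4*s - 4)Y - (-2*s - 4).
The right side is L{t} = s^(-2).
So (s^2 + 4*s - 4)Y = s^(-2) + (-2*s - 4).
Isolate Y and clear denominators.

Y(s) = (-2*s^3 - 4*s^2 + 1)/(s^4 + 4*s^3 - 4*s^2)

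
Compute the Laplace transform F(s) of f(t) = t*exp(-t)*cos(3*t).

F(s) = (s - 2)*(s + 4)/(s^2 + 2*s + 10)^2

L{cos(3t)} = s/(s^2 + 9).
Multiplying by e^(-t) shifts s → s + 1, so L{exp(-t)*cos(3*t)} = (s + 1)/((s + 1)^2 + 9).
Then apply L{t·g(t)} = -d/ds[G(s)] with G(s) = (s + 1)/((s + 1)^2 + 9):
differentiating 1 time and applying the sign gives (s - 2)*(s + 4)/(s^2 + 2*s + 10)^2.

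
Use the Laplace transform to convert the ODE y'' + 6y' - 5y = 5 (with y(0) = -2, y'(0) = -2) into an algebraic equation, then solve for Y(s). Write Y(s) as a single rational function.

Transform both sides with L{·}.
With L{y''} = s^2 Y - s·y(0) - y'(0) and L{y'} = sY - y(0), with y(0) = -2, y'(0) = -2: the LHS transforms to (s^2 + 6*s - 5)Y - (-2*s - 14).
The right side is L{5} = 5/s.
So (s^2 + 6*s - 5)Y = 5/s + (-2*s - 14).
Solve for Y(s) and write it as one ratio of polynomials.

Y(s) = (-2*s^2 - 14*s + 5)/(s^3 + 6*s^2 - 5*s)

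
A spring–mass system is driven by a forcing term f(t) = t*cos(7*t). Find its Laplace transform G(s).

G(s) = (s - 7)*(s + 7)/(s^2 + 49)^2

L{cos(7t)} = s/(s^2 + 49).
Then apply L{t·g(t)} = -d/ds[H(s)] with H(s) = s/(s^2 + 49):
differentiating 1 time and applying the sign gives (s - 7)*(s + 7)/(s^2 + 49)^2.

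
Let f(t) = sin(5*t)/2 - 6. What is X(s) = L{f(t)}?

X(s) = 5/(2*(s^2 + 25)) - 6/s

By linearity of the Laplace transform, transform each term separately.
L{-6} = -6/s; (1/2)·[L{sin(5t)} = 5/(s^2 + 25)].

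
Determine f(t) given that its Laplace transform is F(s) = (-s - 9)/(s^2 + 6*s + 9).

f(t) = -6*t*exp(-3*t) - exp(-3*t)

Factor the denominator: s^2 + 6*s + 9 = (s + 3)^2.
Partial fraction decomposition gives [-1/(s + 3)] + [-6/(s + 3)^2].
Invert each term: -1/(s + 3) ↔ -e^(-3t); -6/(s + 3)^2 ↔ -6t·e^(-3t).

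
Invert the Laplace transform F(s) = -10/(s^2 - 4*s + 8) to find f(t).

f(t) = -5*exp(2*t)*sin(2*t)

Rewrite the denominator: s^2 - 4*s + 8 = (s - 2)^2 + 4.
The form in (s - 2) signals a first-shifting-theorem factor e^(2t).
Since L{sin(2t)} = 2/(s^2 + 4), the inverse is e^(2*t)*sin(2*t), scaled by -5.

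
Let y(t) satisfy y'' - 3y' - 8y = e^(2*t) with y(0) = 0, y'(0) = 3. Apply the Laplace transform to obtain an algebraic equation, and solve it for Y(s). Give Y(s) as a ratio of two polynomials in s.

Y(s) = (3*s - 5)/(s^3 - 5*s^2 - 2*s + 16)

Apply the Laplace transform to the equation.
Using L{y''} = s^2 Y - s·y(0) - y'(0) and L{y'} = sY - y(0), with y(0) = 0, y'(0) = 3, the left side becomes (s^2 - 3*s - 8)Y - (3).
The right side is L{e^(2*t)} = 1/(s - 2).
So (s^2 - 3*s - 8)Y = 1/(s - 2) + (3).
Divide through and combine into a single rational function.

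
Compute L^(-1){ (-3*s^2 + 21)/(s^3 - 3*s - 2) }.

-6*t*exp(-t) + exp(2*t) - 4*exp(-t)

Factor the denominator: s^3 - 3*s - 2 = (s - 2)*(s + 1)^2.
Partial fraction decomposition gives [-4/(s + 1)] + [-6/(s + 1)^2] + [1/(s - 2)].
Invert each term: -4/(s + 1) ↔ -4e^(-t); -6/(s + 1)^2 ↔ -6t·e^(-t); 1/(s - 2) ↔ e^(2t).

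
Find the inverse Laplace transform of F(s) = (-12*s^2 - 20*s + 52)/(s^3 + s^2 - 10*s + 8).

Factor the denominator: s^3 + s^2 - 10*s + 8 = (s - 2)*(s - 1)*(s + 4).
Partial fraction decomposition gives [-6/(s - 2)] + [-4/(s - 1)] + [-2/(s + 4)].
Invert each term: -6/(s - 2) ↔ -6e^(2t); -4/(s - 1) ↔ -4e^(t); -2/(s + 4) ↔ -2e^(-4t).

-6*exp(2*t) - 4*exp(t) - 2*exp(-4*t)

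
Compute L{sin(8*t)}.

8/(s^2 + 64)

L{sin(8t)} = 8/(s^2 + 64).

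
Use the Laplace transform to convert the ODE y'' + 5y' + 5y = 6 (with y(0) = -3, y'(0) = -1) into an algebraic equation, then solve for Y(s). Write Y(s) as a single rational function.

Transform both sides with L{·}.
The derivative rules (L{y''} = s^2 Y - s·y(0) - y'(0) and L{y'} = sY - y(0), with y(0) = -3, y'(0) = -1) turn the left side into (s^2 + 5*s + 5)Y - (-3*s - 16).
The right side is L{6} = 6/s.
So (s^2 + 5*s + 5)Y = 6/s + (-3*s - 16).
Isolate Y and clear denominators.

Y(s) = (-3*s^2 - 16*s + 6)/(s^3 + 5*s^2 + 5*s)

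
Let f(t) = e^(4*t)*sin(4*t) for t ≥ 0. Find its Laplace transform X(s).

L{sin(4t)} = 4/(s^2 + 16).
By the first shifting theorem, multiplying by e^(4t) replaces s with s - 4.

X(s) = 4/((s - 4)^2 + 16)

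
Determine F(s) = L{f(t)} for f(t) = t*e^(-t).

F(s) = (s + 1)^(-2)

L{e^(-t)} = 1/(s + 1).
Then apply L{t·g(t)} = -d/ds[G(s)] with G(s) = 1/(s + 1):
differentiating 1 time and applying the sign gives (s + 1)^(-2).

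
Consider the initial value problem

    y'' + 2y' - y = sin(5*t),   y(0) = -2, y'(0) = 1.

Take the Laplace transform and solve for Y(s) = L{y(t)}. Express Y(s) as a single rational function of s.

Take the Laplace transform of both sides.
Using L{y''} = s^2 Y - s·y(0) - y'(0) and L{y'} = sY - y(0), with y(0) = -2, y'(0) = 1, the left side becomes (s^2 + 2*s - 1)Y - (-2*s - 3).
The right side is L{sin(5*t)} = 5/(s^2 + 25).
So (s^2 + 2*s - 1)Y = 5/(s^2 + 25) + (-2*s - 3).
Divide through and combine into a single rational function.

Y(s) = (-2*s^3 - 3*s^2 - 50*s - 70)/(s^4 + 2*s^3 + 24*s^2 + 50*s - 25)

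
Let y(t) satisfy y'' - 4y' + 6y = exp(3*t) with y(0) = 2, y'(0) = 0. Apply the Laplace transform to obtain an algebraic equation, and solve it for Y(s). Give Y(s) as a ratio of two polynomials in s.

Laplace-transform each side.
Using L{y''} = s^2 Y - s·y(0) - y'(0) and L{y'} = sY - y(0), with y(0) = 2, y'(0) = 0, the left side becomes (s^2 - 4*s + 6)Y - (2*s - 8).
The right side is L{exp(3*t)} = 1/(s - 3).
So (s^2 - 4*s + 6)Y = 1/(s - 3) + (2*s - 8).
Solve for Y(s) and write it as one ratio of polynomials.

Y(s) = (2*s^2 - 14*s + 25)/(s^3 - 7*s^2 + 18*s - 18)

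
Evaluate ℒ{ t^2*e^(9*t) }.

L{e^(9t)} = 1/(s - 9).
Then apply L{t^2·g(t)} = (-1)^2 d^2/ds^2[H(s)] with H(s) = 1/(s - 9):
differentiating 2 times and applying the sign gives 2/(s - 9)^3.

2/(s - 9)^3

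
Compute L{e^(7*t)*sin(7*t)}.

7/((s - 7)^2 + 49)

L{sin(7t)} = 7/(s^2 + 49).
By the first shifting theorem, multiplying by e^(7t) replaces s with s - 7.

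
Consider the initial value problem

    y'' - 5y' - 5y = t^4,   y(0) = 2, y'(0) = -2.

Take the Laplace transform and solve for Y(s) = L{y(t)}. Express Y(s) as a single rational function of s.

Take the Laplace transform of both sides.
Using L{y''} = s^2 Y - s·y(0) - y'(0) and L{y'} = sY - y(0), with y(0) = 2, y'(0) = -2, the left side becomes (s^2 - 5*s - 5)Y - (2*s - 12).
The right side is L{t^4} = 24/s^5.
So (s^2 - 5*s - 5)Y = 24/s^5 + (2*s - 12).
Divide through and combine into a single rational function.

Y(s) = (2*s^6 - 12*s^5 + 24)/(s^7 - 5*s^6 - 5*s^5)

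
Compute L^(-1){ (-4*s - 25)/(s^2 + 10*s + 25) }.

Factor the denominator: s^2 + 10*s + 25 = (s + 5)^2.
Partial fraction decomposition gives [-4/(s + 5)] + [-5/(s + 5)^2].
Invert each term: -4/(s + 5) ↔ -4e^(-5t); -5/(s + 5)^2 ↔ -5t·e^(-5t).

-5*t*exp(-5*t) - 4*exp(-5*t)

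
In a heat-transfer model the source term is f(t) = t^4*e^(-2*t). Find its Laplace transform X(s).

X(s) = 24/(s + 2)^5

L{t^4} = 4!/s^5 = 24/s^5.
By the first shifting theorem, multiplying by e^(-2t) replaces s with s + 2.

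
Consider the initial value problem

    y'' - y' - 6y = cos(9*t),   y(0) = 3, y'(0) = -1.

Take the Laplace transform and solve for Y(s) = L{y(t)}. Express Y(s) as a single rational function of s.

Laplace-transform each side.
Using L{y''} = s^2 Y - s·y(0) - y'(0) and L{y'} = sY - y(0), with y(0) = 3, y'(0) = -1, the left side becomes (s^2 - s - 6)Y - (3*s - 4).
The right side is L{cos(9*t)} = s/(s^2 + 81).
So (s^2 - s - 6)Y = s/(s^2 + 81) + (3*s - 4).
Divide through and combine into a single rational function.

Y(s) = (3*s^3 - 4*s^2 + 244*s - 324)/(s^4 - s^3 + 75*s^2 - 81*s - 486)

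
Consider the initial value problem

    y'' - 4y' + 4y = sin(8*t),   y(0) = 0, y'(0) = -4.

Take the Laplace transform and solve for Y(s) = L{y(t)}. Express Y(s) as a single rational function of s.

Apply the Laplace transform to the equation.
Using L{y''} = s^2 Y - s·y(0) - y'(0) and L{y'} = sY - y(0), with y(0) = 0, y'(0) = -4, the left side becomes (s^2 - 4*s + 4)Y - (-4).
The right side is L{sin(8*t)} = 8/(s^2 + 64).
So (s^2 - 4*s + 4)Y = 8/(s^2 + 64) + (-4).
Isolate Y and clear denominators.

Y(s) = (-4*s^2 - 248)/(s^4 - 4*s^3 + 68*s^2 - 256*s + 256)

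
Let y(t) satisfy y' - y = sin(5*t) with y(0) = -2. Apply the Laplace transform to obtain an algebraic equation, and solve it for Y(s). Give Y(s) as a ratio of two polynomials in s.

Take the Laplace transform of both sides.
With L{y'} = sY - y(0) = sY - (-2): the LHS transforms to (s - 1)Y - (-2).
The right side is L{sin(5*t)} = 5/(s^2 + 25).
So (s - 1)Y = 5/(s^2 + 25) + (-2).
Solve for Y(s) and write it as one ratio of polynomials.

Y(s) = (-2*s^2 - 45)/(s^3 - s^2 + 25*s - 25)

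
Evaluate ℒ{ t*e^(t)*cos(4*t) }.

L{cos(4t)} = s/(s^2 + 16).
Multiplying by e^(t) shifts s → s - 1, so L{e^(t)*cos(4*t)} = (s - 1)/((s - 1)^2 + 16).
Then apply L{t·g(t)} = -d/ds[G(s)] with G(s) = (s - 1)/((s - 1)^2 + 16):
differentiating 1 time and applying the sign gives (s - 5)*(s + 3)/(s^2 - 2*s + 17)^2.

(s - 5)*(s + 3)/(s^2 - 2*s + 17)^2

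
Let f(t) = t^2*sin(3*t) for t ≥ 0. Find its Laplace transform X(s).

X(s) = 18*(s^2 - 3)/(s^2 + 9)^3

L{sin(3t)} = 3/(s^2 + 9).
Then apply L{t^2·g(t)} = (-1)^2 d^2/ds^2[G(s)] with G(s) = 3/(s^2 + 9):
differentiating 2 times and applying the sign gives 18*(s^2 - 3)/(s^2 + 9)^3.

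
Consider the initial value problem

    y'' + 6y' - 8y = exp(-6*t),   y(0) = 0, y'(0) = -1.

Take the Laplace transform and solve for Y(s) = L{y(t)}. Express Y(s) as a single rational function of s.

Take the Laplace transform of both sides.
With L{y''} = s^2 Y - s·y(0) - y'(0) and L{y'} = sY - y(0), with y(0) = 0, y'(0) = -1: the LHS transforms to (s^2 + 6*s - 8)Y - (-1).
The right side is L{exp(-6*t)} = 1/(s + 6).
So (s^2 + 6*s - 8)Y = 1/(s + 6) + (-1).
Divide through and combine into a single rational function.

Y(s) = (-s - 5)/(s^3 + 12*s^2 + 28*s - 48)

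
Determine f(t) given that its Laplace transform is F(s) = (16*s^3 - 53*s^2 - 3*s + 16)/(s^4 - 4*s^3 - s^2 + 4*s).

f(t) = 3*exp(4*t) + 4*exp(t) + 4 + 5*exp(-t)

Factor the denominator: s^4 - 4*s^3 - s^2 + 4*s = s*(s - 4)*(s - 1)*(s + 1).
Partial fraction decomposition gives [4/s] + [3/(s - 4)] + [4/(s - 1)] + [5/(s + 1)].
Invert each term: 4/(s - 0) ↔ 4e^(0t); 3/(s - 4) ↔ 3e^(4t); 4/(s - 1) ↔ 4e^(t); 5/(s + 1) ↔ 5e^(-t).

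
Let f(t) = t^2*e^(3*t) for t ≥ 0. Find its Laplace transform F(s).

F(s) = 2/(s - 3)^3

L{e^(3t)} = 1/(s - 3).
Then apply L{t^2·g(t)} = (-1)^2 d^2/ds^2[G(s)] with G(s) = 1/(s - 3):
differentiating 2 times and applying the sign gives 2/(s - 3)^3.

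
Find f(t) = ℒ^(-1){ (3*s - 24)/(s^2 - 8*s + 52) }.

Complete the square in the denominator: s^2 - 8*s + 52 = (s - 4)^2 + 6^2.
Split the numerator to match: 3*s - 24 = 3·(s - 4) - 2·6.
Invert each term: 3·(s - 4)/((s - 4)^2 + 36) ↔ 3e^(4t)cos(6t); -2·6/((s - 4)^2 + 36) ↔ -2e^(4t)sin(6t).

f(t) = -2*exp(4*t)*sin(6*t) + 3*exp(4*t)*cos(6*t)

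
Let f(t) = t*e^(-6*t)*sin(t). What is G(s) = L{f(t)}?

G(s) = 2*(s + 6)/(s^2 + 12*s + 37)^2

L{sin(t)} = 1/(s^2 + 1).
Multiplying by e^(-6t) shifts s → s + 6, so L{e^(-6*t)*sin(t)} = 1/((s + 6)^2 + 1).
Then apply L{t·g(t)} = -d/ds[H(s)] with H(s) = 1/((s + 6)^2 + 1):
differentiating 1 time and applying the sign gives 2*(s + 6)/(s^2 + 12*s + 37)^2.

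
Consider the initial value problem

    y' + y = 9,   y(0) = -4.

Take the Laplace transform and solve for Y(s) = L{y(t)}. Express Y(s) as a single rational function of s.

Laplace-transform each side.
Using L{y'} = sY - y(0) = sY - (-4), the left side becomes (s + 1)Y - (-4).
The right side is L{9} = 9/s.
So (s + 1)Y = 9/s + (-4).
Solve for Y(s) and write it as one ratio of polynomials.

Y(s) = (-4*s + 9)/(s^2 + s)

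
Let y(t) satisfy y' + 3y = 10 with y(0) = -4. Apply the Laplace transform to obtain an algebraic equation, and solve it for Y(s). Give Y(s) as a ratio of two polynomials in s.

Transform both sides with L{·}.
The derivative rules (L{y'} = sY - y(0) = sY - (-4)) turn the left side into (s + 3)Y - (-4).
The right side is L{10} = 10/s.
So (s + 3)Y = 10/s + (-4).
Isolate Y and clear denominators.

Y(s) = (-4*s + 10)/(s^2 + 3*s)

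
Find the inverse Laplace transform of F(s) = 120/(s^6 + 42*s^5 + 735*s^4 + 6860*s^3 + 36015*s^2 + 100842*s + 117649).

Rewrite the denominator: s^6 + 42*s^5 + 735*s^4 + 6860*s^3 + 36015*s^2 + 100842*s + 117649 = (s + 7)^6.
The form in (s + 7) signals a first-shifting-theorem factor e^(-7t).
Since L{t^5} = 5!/s^6 = 120/s^6, the inverse is t^5*e^(-7*t).

t^5*exp(-7*t)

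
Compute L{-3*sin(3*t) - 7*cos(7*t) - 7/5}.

-7*s/(s^2 + 49) - 9/(s^2 + 9) - 7/(5*s)

Apply the Laplace transform termwise.
L{-7/5} = (-7/5)/s; (-7)·[L{cos(7t)} = s/(s^2 + 49)]; (-3)·[L{sin(3t)} = 3/(s^2 + 9)].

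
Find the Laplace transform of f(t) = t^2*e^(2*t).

2/(s - 2)^3

L{e^(2t)} = 1/(s - 2).
Then apply L{t^2·g(t)} = (-1)^2 d^2/ds^2[G(s)] with G(s) = 1/(s - 2):
differentiating 2 times and applying the sign gives 2/(s - 2)^3.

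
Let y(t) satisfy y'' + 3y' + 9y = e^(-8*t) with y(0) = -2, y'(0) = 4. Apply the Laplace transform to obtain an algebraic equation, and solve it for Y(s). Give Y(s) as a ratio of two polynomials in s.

Y(s) = (-2*s^2 - 18*s - 15)/(s^3 + 11*s^2 + 33*s + 72)

Take the Laplace transform of both sides.
With L{y''} = s^2 Y - s·y(0) - y'(0) and L{y'} = sY - y(0), with y(0) = -2, y'(0) = 4: the LHS transforms to (s^2 + 3*s + 9)Y - (-2*s - 2).
The right side is L{e^(-8*t)} = 1/(s + 8).
So (s^2 + 3*s + 9)Y = 1/(s + 8) + (-2*s - 2).
Isolate Y and clear denominators.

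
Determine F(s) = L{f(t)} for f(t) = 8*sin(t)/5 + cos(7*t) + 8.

F(s) = s/(s^2 + 49) + 8/(5*(s^2 + 1)) + 8/s

Apply the Laplace transform termwise.
L{8} = 8/s; (8/5)·[L{sin(t)} = 1/(s^2 + 1)]; L{cos(7t)} = s/(s^2 + 49).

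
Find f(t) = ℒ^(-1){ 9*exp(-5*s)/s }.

The factor e^(-5s) signals a time shift by c = 5 (second shifting theorem).
L{9} = 9/s, so L^-1{9/s} = 9.
Hence the inverse is u(t - 5) times that function evaluated at t - 5.

f(t) = Heaviside(t - 5)*(9)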